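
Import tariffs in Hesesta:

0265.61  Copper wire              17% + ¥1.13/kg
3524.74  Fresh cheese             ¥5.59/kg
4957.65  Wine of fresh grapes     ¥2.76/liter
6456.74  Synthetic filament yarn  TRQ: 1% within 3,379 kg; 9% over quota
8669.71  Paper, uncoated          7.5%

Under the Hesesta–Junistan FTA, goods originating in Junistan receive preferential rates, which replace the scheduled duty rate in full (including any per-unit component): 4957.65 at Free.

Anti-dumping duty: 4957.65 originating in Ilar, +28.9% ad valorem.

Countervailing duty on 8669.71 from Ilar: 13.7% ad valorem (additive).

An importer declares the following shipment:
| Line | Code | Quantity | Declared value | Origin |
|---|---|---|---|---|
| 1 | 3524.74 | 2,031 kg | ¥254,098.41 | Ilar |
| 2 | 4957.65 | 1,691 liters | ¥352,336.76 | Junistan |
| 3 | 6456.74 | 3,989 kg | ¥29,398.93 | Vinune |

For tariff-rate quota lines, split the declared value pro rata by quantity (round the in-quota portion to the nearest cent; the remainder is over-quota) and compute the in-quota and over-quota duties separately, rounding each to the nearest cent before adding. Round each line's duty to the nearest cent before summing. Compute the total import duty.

Line 1 (3524.74, Ilar, 2,031 kg, ¥254,098.41):
Base rate for 3524.74 is ¥5.59/kg.
Duty = 2,031 × ¥5.59 = ¥11,353.29.
Line 2 (4957.65, Junistan, 1,691 liters, ¥352,336.76):
Base rate for 4957.65 is ¥2.76/liter.
Origin Junistan qualifies under the Hesesta–Junistan agreement and 4957.65 is covered: preferential rate Free applies instead.
The additional-duty order on 4957.65 targets Ilar, not Junistan; it does not apply.
Duty = ¥352,336.76 × 0% = ¥0.00.
Line 3 (6456.74, Vinune, 3,989 kg, ¥29,398.93):
Code 6456.74 is under a tariff-rate quota (threshold 3,379 kg). In-quota: 3,379 kg at 1%; over-quota: 610 kg at 9%.
Pro-rata value split: in-quota = ¥29,398.93 × 3,379/3,989 = ¥24,903.23; over-quota = ¥29,398.93 − ¥24,903.23 = ¥4,495.70.
In-quota duty = ¥24,903.23 × 1% = ¥249.03. Over-quota duty = ¥4,495.70 × 9% = ¥404.61.
Line duty = ¥249.03 + ¥404.61 = ¥653.64.
Total = ¥11,353.29 + ¥0.00 + ¥653.64 = ¥12,006.93.

¥12,006.93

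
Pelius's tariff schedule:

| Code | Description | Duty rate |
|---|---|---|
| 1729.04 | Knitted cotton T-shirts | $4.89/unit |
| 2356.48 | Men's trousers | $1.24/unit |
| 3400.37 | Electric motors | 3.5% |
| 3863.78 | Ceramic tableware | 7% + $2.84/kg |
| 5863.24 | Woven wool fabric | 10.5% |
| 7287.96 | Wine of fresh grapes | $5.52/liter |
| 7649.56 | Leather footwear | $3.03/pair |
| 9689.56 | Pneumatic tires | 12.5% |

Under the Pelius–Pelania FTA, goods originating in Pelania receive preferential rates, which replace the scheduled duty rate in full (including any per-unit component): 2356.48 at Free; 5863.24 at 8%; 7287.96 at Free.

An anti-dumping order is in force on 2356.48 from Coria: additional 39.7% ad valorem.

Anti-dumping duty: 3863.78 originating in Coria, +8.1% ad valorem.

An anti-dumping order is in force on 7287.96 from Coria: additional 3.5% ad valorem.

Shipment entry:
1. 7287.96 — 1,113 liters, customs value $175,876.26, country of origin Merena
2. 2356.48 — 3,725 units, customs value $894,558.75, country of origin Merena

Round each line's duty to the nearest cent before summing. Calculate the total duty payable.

Line 1 (7287.96, Merena, 1,113 liters, $175,876.26):
Base rate for 7287.96 is $5.52/liter.
7287.96 has an FTA preferential rate, but origin Merena is not Pelania; base rate stands.
The additional-duty order on 7287.96 targets Coria, not Merena; it does not apply.
Duty = 1,113 × $5.52 = $6,143.76.
Line 2 (2356.48, Merena, 3,725 units, $894,558.75):
Base rate for 2356.48 is $1.24/unit.
2356.48 has an FTA preferential rate, but origin Merena is not Pelania; base rate stands.
The additional-duty order on 2356.48 targets Coria, not Merena; it does not apply.
Duty = 3,725 × $1.24 = $4,619.00.
Total = $6,143.76 + $4,619.00 = $10,762.76.

$10,762.76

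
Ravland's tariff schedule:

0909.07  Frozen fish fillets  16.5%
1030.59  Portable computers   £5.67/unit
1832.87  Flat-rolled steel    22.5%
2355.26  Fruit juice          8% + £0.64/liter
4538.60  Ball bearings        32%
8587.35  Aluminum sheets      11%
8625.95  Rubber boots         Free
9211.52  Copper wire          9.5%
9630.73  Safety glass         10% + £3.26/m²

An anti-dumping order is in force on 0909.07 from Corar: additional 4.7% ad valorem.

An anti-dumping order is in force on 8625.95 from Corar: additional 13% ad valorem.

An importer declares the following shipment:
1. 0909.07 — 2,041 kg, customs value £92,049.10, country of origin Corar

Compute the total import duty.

Line 1 (0909.07, Corar, 2,041 kg, £92,049.10):
Base rate for 0909.07 is 16.5%.
Additional duty on 0909.07 from Corar: +4.7%. Applied ad valorem rate: 16.5% + 4.7% = 21.2%.
Duty = £92,049.10 × 21.2% = £19,514.41.

£19,514.41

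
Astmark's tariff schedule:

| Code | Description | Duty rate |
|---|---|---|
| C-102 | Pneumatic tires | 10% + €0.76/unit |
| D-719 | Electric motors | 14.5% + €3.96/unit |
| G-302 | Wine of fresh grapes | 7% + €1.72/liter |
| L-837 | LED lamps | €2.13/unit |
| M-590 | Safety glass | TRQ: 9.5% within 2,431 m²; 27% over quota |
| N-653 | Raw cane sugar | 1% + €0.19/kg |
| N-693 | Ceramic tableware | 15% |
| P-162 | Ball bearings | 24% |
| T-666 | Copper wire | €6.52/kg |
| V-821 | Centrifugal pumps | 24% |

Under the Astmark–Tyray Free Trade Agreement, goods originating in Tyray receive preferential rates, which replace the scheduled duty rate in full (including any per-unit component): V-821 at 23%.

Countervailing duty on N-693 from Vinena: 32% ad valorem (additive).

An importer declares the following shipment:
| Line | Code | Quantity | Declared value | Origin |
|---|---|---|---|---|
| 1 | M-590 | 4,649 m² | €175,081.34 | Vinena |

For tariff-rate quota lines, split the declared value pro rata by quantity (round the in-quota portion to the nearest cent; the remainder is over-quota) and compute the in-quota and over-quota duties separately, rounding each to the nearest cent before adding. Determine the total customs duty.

€31,250.46

Line 1 (M-590, Vinena, 4,649 m², €175,081.34):
Code M-590 is under a tariff-rate quota (threshold 2,431 m²). In-quota: 2,431 m² at 9.5%; over-quota: 2,218 m² at 27%.
Pro-rata value split: in-quota = €175,081.34 × 2,431/4,649 = €91,551.46; over-quota = €175,081.34 − €91,551.46 = €83,529.88.
In-quota duty = €91,551.46 × 9.5% = €8,697.39. Over-quota duty = €83,529.88 × 27% = €22,553.07.
Line duty = €8,697.39 + €22,553.07 = €31,250.46.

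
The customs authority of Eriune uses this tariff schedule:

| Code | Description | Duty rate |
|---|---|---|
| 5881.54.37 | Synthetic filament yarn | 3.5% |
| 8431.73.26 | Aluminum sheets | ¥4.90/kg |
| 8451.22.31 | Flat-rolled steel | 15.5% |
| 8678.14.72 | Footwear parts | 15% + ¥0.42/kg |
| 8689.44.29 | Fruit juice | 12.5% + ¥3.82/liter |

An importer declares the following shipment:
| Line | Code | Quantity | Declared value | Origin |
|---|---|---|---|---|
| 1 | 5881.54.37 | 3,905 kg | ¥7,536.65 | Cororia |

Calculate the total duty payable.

¥263.78

Line 1 (5881.54.37, Cororia, 3,905 kg, ¥7,536.65):
Base rate for 5881.54.37 is 3.5%.
Duty = ¥7,536.65 × 3.5% = ¥263.78.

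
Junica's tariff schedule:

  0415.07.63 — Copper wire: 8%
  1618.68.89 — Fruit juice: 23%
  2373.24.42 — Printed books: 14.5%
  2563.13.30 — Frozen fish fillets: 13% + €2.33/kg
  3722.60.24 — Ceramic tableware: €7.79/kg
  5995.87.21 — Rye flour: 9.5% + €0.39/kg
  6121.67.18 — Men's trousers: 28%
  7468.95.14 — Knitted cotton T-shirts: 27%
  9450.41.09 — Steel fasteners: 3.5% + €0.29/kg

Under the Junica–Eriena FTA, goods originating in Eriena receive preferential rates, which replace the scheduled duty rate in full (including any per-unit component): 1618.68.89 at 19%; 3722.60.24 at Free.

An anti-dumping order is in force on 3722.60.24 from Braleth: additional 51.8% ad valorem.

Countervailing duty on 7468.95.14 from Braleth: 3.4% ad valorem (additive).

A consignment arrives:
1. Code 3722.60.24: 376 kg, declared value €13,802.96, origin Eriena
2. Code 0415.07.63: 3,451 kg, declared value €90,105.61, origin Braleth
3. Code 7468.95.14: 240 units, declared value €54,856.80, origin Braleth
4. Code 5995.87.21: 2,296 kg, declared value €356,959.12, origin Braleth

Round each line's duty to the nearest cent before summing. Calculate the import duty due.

Line 1 (3722.60.24, Eriena, 376 kg, €13,802.96):
Base rate for 3722.60.24 is €7.79/kg.
Origin Eriena qualifies under the Junica–Eriena agreement and 3722.60.24 is covered: preferential rate Free applies instead.
The additional-duty order on 3722.60.24 targets Braleth, not Eriena; it does not apply.
Duty = €13,802.96 × 0% = €0.00.
Line 2 (0415.07.63, Braleth, 3,451 kg, €90,105.61):
Base rate for 0415.07.63 is 8%.
Duty = €90,105.61 × 8% = €7,208.45.
Line 3 (7468.95.14, Braleth, 240 units, €54,856.80):
Base rate for 7468.95.14 is 27%.
Additional duty on 7468.95.14 from Braleth: +3.4%. Applied ad valorem rate: 27% + 3.4% = 30.4%.
Duty = €54,856.80 × 30.4% = €16,676.47.
Line 4 (5995.87.21, Braleth, 2,296 kg, €356,959.12):
Base rate for 5995.87.21 is 9.5% + €0.39/kg.
Duty = €356,959.12 × 9.5% + 2,296 × €0.39 = €34,806.56.
Total = €0.00 + €7,208.45 + €16,676.47 + €34,806.56 = €58,691.48.

€58,691.48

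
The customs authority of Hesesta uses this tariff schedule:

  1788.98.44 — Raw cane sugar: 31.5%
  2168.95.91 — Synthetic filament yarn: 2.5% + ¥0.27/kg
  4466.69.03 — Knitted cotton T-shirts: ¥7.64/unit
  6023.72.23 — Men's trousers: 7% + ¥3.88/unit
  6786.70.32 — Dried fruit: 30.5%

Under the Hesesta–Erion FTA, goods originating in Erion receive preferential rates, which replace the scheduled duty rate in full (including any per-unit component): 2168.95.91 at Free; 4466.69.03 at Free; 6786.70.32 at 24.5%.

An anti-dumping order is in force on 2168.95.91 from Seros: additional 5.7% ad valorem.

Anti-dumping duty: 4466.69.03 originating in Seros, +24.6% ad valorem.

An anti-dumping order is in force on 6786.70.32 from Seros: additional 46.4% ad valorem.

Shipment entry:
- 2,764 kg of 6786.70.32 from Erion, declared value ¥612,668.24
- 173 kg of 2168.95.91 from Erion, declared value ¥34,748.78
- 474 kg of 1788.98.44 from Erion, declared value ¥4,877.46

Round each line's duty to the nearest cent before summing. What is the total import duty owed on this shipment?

Line 1 (6786.70.32, Erion, 2,764 kg, ¥612,668.24):
Base rate for 6786.70.32 is 30.5%.
Origin Erion qualifies under the Hesesta–Erion agreement and 6786.70.32 is covered: preferential rate 24.5% applies instead.
The additional-duty order on 6786.70.32 targets Seros, not Erion; it does not apply.
Duty = ¥612,668.24 × 24.5% = ¥150,103.72.
Line 2 (2168.95.91, Erion, 173 kg, ¥34,748.78):
Base rate for 2168.95.91 is 2.5% + ¥0.27/kg.
Origin Erion qualifies under the Hesesta–Erion agreement and 2168.95.91 is covered: preferential rate Free applies instead.
The additional-duty order on 2168.95.91 targets Seros, not Erion; it does not apply.
Duty = ¥34,748.78 × 0% = ¥0.00.
Line 3 (1788.98.44, Erion, 474 kg, ¥4,877.46):
Base rate for 1788.98.44 is 31.5%.
Origin Erion is the FTA partner but 1788.98.44 is not on the preference list; base rate stands.
Duty = ¥4,877.46 × 31.5% = ¥1,536.40.
Total = ¥150,103.72 + ¥0.00 + ¥1,536.40 = ¥151,640.12.

¥151,640.12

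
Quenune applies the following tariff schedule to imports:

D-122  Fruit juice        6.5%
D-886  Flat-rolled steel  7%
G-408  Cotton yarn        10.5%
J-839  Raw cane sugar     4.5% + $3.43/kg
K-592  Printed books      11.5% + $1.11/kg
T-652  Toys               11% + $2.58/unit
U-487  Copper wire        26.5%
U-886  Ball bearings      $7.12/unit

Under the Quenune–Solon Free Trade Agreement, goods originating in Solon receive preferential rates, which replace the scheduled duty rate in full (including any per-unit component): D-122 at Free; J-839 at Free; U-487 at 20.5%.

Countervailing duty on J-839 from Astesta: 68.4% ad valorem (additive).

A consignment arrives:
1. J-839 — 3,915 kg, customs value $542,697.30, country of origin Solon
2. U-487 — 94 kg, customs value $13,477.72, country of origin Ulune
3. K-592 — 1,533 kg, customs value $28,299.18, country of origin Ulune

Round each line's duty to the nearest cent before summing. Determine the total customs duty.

Line 1 (J-839, Solon, 3,915 kg, $542,697.30):
Base rate for J-839 is 4.5% + $3.43/kg.
Origin Solon qualifies under the Quenune–Solon agreement and J-839 is covered: preferential rate Free applies instead.
The additional-duty order on J-839 targets Astesta, not Solon; it does not apply.
Duty = $542,697.30 × 0% = $0.00.
Line 2 (U-487, Ulune, 94 kg, $13,477.72):
Base rate for U-487 is 26.5%.
U-487 has an FTA preferential rate, but origin Ulune is not Solon; base rate stands.
Duty = $13,477.72 × 26.5% = $3,571.60.
Line 3 (K-592, Ulune, 1,533 kg, $28,299.18):
Base rate for K-592 is 11.5% + $1.11/kg.
Duty = $28,299.18 × 11.5% + 1,533 × $1.11 = $4,956.04.
Total = $0.00 + $3,571.60 + $4,956.04 = $8,527.64.

$8,527.64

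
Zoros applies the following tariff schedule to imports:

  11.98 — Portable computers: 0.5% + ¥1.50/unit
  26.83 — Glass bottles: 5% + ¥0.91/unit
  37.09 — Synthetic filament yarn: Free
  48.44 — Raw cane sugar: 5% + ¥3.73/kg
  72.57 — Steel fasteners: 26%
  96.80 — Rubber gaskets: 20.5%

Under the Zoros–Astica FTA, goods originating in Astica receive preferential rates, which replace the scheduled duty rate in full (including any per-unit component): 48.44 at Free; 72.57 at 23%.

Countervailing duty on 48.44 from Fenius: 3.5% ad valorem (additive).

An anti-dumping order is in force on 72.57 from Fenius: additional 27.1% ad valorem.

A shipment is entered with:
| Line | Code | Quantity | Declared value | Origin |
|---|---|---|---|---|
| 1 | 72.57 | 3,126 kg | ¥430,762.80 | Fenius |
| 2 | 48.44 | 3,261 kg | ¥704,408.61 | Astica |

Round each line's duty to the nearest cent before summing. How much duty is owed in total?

Line 1 (72.57, Fenius, 3,126 kg, ¥430,762.80):
Base rate for 72.57 is 26%.
72.57 has an FTA preferential rate, but origin Fenius is not Astica; base rate stands.
Additional duty on 72.57 from Fenius: +27.1%. Applied ad valorem rate: 26% + 27.1% = 53.1%.
Duty = ¥430,762.80 × 53.1% = ¥228,735.05.
Line 2 (48.44, Astica, 3,261 kg, ¥704,408.61):
Base rate for 48.44 is 5% + ¥3.73/kg.
Origin Astica qualifies under the Zoros–Astica agreement and 48.44 is covered: preferential rate Free applies instead.
The additional-duty order on 48.44 targets Fenius, not Astica; it does not apply.
Duty = ¥704,408.61 × 0% = ¥0.00.
Total = ¥228,735.05 + ¥0.00 = ¥228,735.05.

¥228,735.05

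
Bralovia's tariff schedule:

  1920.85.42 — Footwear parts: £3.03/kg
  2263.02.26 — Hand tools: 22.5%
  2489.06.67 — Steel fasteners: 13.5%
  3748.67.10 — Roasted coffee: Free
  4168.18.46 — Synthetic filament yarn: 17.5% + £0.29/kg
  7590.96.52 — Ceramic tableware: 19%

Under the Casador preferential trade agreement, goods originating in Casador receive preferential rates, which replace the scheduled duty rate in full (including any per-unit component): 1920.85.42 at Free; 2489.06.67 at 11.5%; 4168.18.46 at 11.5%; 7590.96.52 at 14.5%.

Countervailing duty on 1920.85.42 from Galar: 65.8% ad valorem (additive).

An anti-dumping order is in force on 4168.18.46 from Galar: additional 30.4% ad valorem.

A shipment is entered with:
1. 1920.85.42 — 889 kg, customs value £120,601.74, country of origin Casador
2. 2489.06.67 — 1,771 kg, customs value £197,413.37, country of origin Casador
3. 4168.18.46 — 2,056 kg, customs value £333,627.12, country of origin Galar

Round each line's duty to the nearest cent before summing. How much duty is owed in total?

£183,106.17

Line 1 (1920.85.42, Casador, 889 kg, £120,601.74):
Base rate for 1920.85.42 is £3.03/kg.
Origin Casador qualifies under the Bralovia–Casador agreement and 1920.85.42 is covered: preferential rate Free applies instead.
The additional-duty order on 1920.85.42 targets Galar, not Casador; it does not apply.
Duty = £120,601.74 × 0% = £0.00.
Line 2 (2489.06.67, Casador, 1,771 kg, £197,413.37):
Base rate for 2489.06.67 is 13.5%.
Origin Casador qualifies under the Bralovia–Casador agreement and 2489.06.67 is covered: preferential rate 11.5% applies instead.
Duty = £197,413.37 × 11.5% = £22,702.54.
Line 3 (4168.18.46, Galar, 2,056 kg, £333,627.12):
Base rate for 4168.18.46 is 17.5% + £0.29/kg.
4168.18.46 has an FTA preferential rate, but origin Galar is not Casador; base rate stands.
Additional duty on 4168.18.46 from Galar: +30.4%. Applied ad valorem rate: 17.5% + 30.4% = 47.9%.
Duty = £333,627.12 × 47.9% + 2,056 × £0.29 = £160,403.63.
Total = £0.00 + £22,702.54 + £160,403.63 = £183,106.17.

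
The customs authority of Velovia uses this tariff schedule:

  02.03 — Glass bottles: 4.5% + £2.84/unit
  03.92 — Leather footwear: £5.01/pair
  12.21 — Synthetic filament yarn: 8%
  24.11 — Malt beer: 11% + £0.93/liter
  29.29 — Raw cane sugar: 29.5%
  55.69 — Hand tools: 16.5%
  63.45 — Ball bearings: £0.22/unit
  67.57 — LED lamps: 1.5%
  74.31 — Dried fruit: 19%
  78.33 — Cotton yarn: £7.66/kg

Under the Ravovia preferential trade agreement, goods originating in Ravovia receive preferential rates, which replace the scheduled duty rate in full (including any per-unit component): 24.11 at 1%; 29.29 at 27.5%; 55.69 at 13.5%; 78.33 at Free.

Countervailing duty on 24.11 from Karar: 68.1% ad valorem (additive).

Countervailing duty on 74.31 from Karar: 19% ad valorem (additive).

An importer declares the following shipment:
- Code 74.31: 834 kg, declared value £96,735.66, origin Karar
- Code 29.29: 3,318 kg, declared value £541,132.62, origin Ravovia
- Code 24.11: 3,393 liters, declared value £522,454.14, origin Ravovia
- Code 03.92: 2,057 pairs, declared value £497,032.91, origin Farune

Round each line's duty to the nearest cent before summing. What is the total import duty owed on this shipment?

Line 1 (74.31, Karar, 834 kg, £96,735.66):
Base rate for 74.31 is 19%.
Additional duty on 74.31 from Karar: +19%. Applied ad valorem rate: 19% + 19% = 38%.
Duty = £96,735.66 × 38% = £36,759.55.
Line 2 (29.29, Ravovia, 3,318 kg, £541,132.62):
Base rate for 29.29 is 29.5%.
Origin Ravovia qualifies under the Velovia–Ravovia agreement and 29.29 is covered: preferential rate 27.5% applies instead.
Duty = £541,132.62 × 27.5% = £148,811.47.
Line 3 (24.11, Ravovia, 3,393 liters, £522,454.14):
Base rate for 24.11 is 11% + £0.93/liter.
Origin Ravovia qualifies under the Velovia–Ravovia agreement and 24.11 is covered: preferential rate 1% applies instead.
The additional-duty order on 24.11 targets Karar, not Ravovia; it does not apply.
Duty = £522,454.14 × 1% = £5,224.54.
Line 4 (03.92, Farune, 2,057 pairs, £497,032.91):
Base rate for 03.92 is £5.01/pair.
Duty = 2,057 × £5.01 = £10,305.57.
Total = £36,759.55 + £148,811.47 + £5,224.54 + £10,305.57 = £201,101.13.

£201,101.13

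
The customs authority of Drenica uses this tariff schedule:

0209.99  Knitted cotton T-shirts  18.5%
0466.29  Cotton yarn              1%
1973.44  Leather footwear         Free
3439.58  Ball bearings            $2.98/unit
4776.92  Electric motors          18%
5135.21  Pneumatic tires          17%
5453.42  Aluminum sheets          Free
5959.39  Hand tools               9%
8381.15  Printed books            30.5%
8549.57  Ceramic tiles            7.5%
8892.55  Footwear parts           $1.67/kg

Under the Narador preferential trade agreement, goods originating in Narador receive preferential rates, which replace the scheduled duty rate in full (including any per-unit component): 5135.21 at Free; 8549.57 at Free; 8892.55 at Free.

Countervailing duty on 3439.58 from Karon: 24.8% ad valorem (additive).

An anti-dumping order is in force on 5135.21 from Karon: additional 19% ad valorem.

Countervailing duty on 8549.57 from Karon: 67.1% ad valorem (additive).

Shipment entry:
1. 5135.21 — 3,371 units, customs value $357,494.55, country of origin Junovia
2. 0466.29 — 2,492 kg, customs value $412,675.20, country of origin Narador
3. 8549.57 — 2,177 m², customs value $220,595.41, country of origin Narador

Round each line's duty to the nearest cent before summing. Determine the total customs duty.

Line 1 (5135.21, Junovia, 3,371 units, $357,494.55):
Base rate for 5135.21 is 17%.
5135.21 has an FTA preferential rate, but origin Junovia is not Narador; base rate stands.
The additional-duty order on 5135.21 targets Karon, not Junovia; it does not apply.
Duty = $357,494.55 × 17% = $60,774.07.
Line 2 (0466.29, Narador, 2,492 kg, $412,675.20):
Base rate for 0466.29 is 1%.
Origin Narador is the FTA partner but 0466.29 is not on the preference list; base rate stands.
Duty = $412,675.20 × 1% = $4,126.75.
Line 3 (8549.57, Narador, 2,177 m², $220,595.41):
Base rate for 8549.57 is 7.5%.
Origin Narador qualifies under the Drenica–Narador agreement and 8549.57 is covered: preferential rate Free applies instead.
The additional-duty order on 8549.57 targets Karon, not Narador; it does not apply.
Duty = $220,595.41 × 0% = $0.00.
Total = $60,774.07 + $4,126.75 + $0.00 = $64,900.82.

$64,900.82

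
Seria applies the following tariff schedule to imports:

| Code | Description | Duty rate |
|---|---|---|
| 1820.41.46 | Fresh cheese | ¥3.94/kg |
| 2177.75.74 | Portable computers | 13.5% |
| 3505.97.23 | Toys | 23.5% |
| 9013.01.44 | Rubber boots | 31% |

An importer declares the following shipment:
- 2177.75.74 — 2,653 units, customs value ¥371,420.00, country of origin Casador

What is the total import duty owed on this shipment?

Line 1 (2177.75.74, Casador, 2,653 units, ¥371,420.00):
Base rate for 2177.75.74 is 13.5%.
Duty = ¥371,420.00 × 13.5% = ¥50,141.70.

¥50,141.70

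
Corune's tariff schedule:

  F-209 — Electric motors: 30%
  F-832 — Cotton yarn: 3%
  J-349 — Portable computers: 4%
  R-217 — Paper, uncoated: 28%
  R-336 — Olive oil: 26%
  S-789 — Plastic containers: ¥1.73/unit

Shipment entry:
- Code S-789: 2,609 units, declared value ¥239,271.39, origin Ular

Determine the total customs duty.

¥4,513.57

Line 1 (S-789, Ular, 2,609 units, ¥239,271.39):
Base rate for S-789 is ¥1.73/unit.
Duty = 2,609 × ¥1.73 = ¥4,513.57.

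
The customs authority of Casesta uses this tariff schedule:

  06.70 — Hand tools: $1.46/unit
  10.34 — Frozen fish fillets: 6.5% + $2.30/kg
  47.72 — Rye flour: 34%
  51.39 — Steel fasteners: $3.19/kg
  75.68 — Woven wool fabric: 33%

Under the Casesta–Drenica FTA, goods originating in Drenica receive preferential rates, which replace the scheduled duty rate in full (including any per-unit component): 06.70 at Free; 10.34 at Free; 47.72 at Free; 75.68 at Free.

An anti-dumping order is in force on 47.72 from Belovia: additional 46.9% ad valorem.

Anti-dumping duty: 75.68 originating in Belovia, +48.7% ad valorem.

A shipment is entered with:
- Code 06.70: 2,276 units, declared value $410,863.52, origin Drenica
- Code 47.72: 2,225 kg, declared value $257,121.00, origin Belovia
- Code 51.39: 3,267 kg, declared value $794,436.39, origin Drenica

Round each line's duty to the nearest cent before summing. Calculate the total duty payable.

$218,432.62

Line 1 (06.70, Drenica, 2,276 units, $410,863.52):
Base rate for 06.70 is $1.46/unit.
Origin Drenica qualifies under the Casesta–Drenica agreement and 06.70 is covered: preferential rate Free applies instead.
Duty = $410,863.52 × 0% = $0.00.
Line 2 (47.72, Belovia, 2,225 kg, $257,121.00):
Base rate for 47.72 is 34%.
47.72 has an FTA preferential rate, but origin Belovia is not Drenica; base rate stands.
Additional duty on 47.72 from Belovia: +46.9%. Applied ad valorem rate: 34% + 46.9% = 80.9%.
Duty = $257,121.00 × 80.9% = $208,010.89.
Line 3 (51.39, Drenica, 3,267 kg, $794,436.39):
Base rate for 51.39 is $3.19/kg.
Origin Drenica is the FTA partner but 51.39 is not on the preference list; base rate stands.
Duty = 3,267 × $3.19 = $10,421.73.
Total = $0.00 + $208,010.89 + $10,421.73 = $218,432.62.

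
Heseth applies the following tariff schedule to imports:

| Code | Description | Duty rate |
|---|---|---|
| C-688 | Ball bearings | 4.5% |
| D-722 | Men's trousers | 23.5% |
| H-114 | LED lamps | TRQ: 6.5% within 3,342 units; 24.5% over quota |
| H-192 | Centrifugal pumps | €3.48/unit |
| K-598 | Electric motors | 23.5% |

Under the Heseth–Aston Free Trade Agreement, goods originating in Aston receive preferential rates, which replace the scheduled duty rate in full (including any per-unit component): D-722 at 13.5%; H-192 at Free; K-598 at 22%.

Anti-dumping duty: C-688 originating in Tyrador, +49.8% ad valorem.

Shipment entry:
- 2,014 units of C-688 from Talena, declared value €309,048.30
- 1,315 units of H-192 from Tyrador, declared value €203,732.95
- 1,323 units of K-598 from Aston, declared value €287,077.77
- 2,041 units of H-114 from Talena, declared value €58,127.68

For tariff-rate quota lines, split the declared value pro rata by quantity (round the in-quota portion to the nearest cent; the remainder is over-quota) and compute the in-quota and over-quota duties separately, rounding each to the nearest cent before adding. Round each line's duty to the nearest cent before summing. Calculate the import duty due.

Line 1 (C-688, Talena, 2,014 units, €309,048.30):
Base rate for C-688 is 4.5%.
The additional-duty order on C-688 targets Tyrador, not Talena; it does not apply.
Duty = €309,048.30 × 4.5% = €13,907.17.
Line 2 (H-192, Tyrador, 1,315 units, €203,732.95):
Base rate for H-192 is €3.48/unit.
H-192 has an FTA preferential rate, but origin Tyrador is not Aston; base rate stands.
Duty = 1,315 × €3.48 = €4,576.20.
Line 3 (K-598, Aston, 1,323 units, €287,077.77):
Base rate for K-598 is 23.5%.
Origin Aston qualifies under the Heseth–Aston agreement and K-598 is covered: preferential rate 22% applies instead.
Duty = €287,077.77 × 22% = €63,157.11.
Line 4 (H-114, Talena, 2,041 units, €58,127.68):
Code H-114 is under a tariff-rate quota (threshold 3,342 units). Quantity 2,041 units is within the quota, so the in-quota rate 6.5% applies to the full value.
Duty = €58,127.68 × 6.5% = €3,778.30.
Total = €13,907.17 + €4,576.20 + €63,157.11 + €3,778.30 = €85,418.78.

€85,418.78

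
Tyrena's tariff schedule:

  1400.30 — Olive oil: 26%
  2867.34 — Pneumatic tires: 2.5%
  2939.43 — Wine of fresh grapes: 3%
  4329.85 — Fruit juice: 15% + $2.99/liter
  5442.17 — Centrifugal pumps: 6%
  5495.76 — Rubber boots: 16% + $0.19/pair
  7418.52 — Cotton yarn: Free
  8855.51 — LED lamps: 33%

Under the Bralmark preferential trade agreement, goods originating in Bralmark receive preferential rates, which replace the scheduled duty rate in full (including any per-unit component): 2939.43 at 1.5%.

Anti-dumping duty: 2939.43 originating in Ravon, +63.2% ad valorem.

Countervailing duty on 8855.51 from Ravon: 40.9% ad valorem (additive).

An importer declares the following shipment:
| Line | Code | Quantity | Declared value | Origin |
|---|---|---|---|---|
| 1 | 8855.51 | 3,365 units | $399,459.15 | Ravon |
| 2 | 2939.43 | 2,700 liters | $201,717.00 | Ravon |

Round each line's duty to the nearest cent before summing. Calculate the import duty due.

$428,736.96

Line 1 (8855.51, Ravon, 3,365 units, $399,459.15):
Base rate for 8855.51 is 33%.
Additional duty on 8855.51 from Ravon: +40.9%. Applied ad valorem rate: 33% + 40.9% = 73.9%.
Duty = $399,459.15 × 73.9% = $295,200.31.
Line 2 (2939.43, Ravon, 2,700 liters, $201,717.00):
Base rate for 2939.43 is 3%.
2939.43 has an FTA preferential rate, but origin Ravon is not Bralmark; base rate stands.
Additional duty on 2939.43 from Ravon: +63.2%. Applied ad valorem rate: 3% + 63.2% = 66.2%.
Duty = $201,717.00 × 66.2% = $133,536.65.
Total = $295,200.31 + $133,536.65 = $428,736.96.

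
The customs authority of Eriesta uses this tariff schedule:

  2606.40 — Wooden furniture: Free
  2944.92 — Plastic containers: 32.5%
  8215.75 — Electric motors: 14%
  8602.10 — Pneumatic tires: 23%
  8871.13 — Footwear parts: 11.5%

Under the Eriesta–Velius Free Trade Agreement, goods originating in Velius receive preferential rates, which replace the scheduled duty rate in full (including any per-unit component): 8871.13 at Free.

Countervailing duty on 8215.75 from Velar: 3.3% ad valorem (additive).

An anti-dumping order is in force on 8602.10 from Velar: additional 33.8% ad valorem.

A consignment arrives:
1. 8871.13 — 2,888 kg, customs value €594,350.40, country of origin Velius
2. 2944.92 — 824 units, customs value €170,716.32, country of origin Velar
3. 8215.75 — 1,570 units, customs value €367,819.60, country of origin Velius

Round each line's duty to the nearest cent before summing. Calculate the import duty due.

Line 1 (8871.13, Velius, 2,888 kg, €594,350.40):
Base rate for 8871.13 is 11.5%.
Origin Velius qualifies under the Eriesta–Velius agreement and 8871.13 is covered: preferential rate Free applies instead.
Duty = €594,350.40 × 0% = €0.00.
Line 2 (2944.92, Velar, 824 units, €170,716.32):
Base rate for 2944.92 is 32.5%.
Duty = €170,716.32 × 32.5% = €55,482.80.
Line 3 (8215.75, Velius, 1,570 units, €367,819.60):
Base rate for 8215.75 is 14%.
Origin Velius is the FTA partner but 8215.75 is not on the preference list; base rate stands.
The additional-duty order on 8215.75 targets Velar, not Velius; it does not apply.
Duty = €367,819.60 × 14% = €51,494.74.
Total = €0.00 + €55,482.80 + €51,494.74 = €106,977.54.

€106,977.54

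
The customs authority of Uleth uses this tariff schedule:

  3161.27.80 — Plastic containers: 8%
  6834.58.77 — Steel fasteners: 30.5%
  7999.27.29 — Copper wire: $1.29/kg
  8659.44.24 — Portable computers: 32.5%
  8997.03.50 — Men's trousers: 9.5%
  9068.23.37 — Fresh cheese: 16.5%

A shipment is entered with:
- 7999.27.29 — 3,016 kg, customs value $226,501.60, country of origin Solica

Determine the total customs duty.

Line 1 (7999.27.29, Solica, 3,016 kg, $226,501.60):
Base rate for 7999.27.29 is $1.29/kg.
Duty = 3,016 × $1.29 = $3,890.64.

$3,890.64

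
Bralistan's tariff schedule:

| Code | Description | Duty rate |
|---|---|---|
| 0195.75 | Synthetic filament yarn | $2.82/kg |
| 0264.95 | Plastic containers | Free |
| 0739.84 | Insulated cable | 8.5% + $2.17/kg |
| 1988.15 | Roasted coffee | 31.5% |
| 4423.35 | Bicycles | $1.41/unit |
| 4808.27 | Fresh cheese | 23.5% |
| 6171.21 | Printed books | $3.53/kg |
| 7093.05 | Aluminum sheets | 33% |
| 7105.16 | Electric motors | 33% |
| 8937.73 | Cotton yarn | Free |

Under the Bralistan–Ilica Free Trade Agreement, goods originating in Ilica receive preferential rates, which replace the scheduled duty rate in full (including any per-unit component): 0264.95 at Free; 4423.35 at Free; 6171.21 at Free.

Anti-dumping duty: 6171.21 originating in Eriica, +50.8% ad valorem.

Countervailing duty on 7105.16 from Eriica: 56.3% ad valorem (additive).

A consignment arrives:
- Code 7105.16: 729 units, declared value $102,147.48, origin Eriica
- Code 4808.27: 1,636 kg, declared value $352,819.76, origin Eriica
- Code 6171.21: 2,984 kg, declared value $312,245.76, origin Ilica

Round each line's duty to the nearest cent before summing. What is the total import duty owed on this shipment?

Line 1 (7105.16, Eriica, 729 units, $102,147.48):
Base rate for 7105.16 is 33%.
Additional duty on 7105.16 from Eriica: +56.3%. Applied ad valorem rate: 33% + 56.3% = 89.3%.
Duty = $102,147.48 × 89.3% = $91,217.70.
Line 2 (4808.27, Eriica, 1,636 kg, $352,819.76):
Base rate for 4808.27 is 23.5%.
Duty = $352,819.76 × 23.5% = $82,912.64.
Line 3 (6171.21, Ilica, 2,984 kg, $312,245.76):
Base rate for 6171.21 is $3.53/kg.
Origin Ilica qualifies under the Bralistan–Ilica agreement and 6171.21 is covered: preferential rate Free applies instead.
The additional-duty order on 6171.21 targets Eriica, not Ilica; it does not apply.
Duty = $312,245.76 × 0% = $0.00.
Total = $91,217.70 + $82,912.64 + $0.00 = $174,130.34.

$174,130.34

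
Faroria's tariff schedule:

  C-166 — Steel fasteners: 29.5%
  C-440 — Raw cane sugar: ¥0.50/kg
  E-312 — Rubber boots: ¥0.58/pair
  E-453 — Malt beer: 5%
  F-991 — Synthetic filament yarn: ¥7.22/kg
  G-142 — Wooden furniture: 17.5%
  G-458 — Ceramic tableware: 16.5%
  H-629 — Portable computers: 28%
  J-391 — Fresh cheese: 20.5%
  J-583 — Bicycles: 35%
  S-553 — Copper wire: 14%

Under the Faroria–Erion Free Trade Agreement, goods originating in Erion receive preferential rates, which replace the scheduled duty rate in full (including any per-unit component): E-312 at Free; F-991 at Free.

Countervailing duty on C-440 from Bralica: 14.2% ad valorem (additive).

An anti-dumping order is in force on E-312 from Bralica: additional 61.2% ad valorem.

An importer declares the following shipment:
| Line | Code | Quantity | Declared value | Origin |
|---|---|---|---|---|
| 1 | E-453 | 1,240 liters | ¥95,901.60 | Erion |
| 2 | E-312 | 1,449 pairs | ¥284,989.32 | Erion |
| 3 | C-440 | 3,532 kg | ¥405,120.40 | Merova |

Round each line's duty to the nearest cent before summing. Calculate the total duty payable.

Line 1 (E-453, Erion, 1,240 liters, ¥95,901.60):
Base rate for E-453 is 5%.
Origin Erion is the FTA partner but E-453 is not on the preference list; base rate stands.
Duty = ¥95,901.60 × 5% = ¥4,795.08.
Line 2 (E-312, Erion, 1,449 pairs, ¥284,989.32):
Base rate for E-312 is ¥0.58/pair.
Origin Erion qualifies under the Faroria–Erion agreement and E-312 is covered: preferential rate Free applies instead.
The additional-duty order on E-312 targets Bralica, not Erion; it does not apply.
Duty = ¥284,989.32 × 0% = ¥0.00.
Line 3 (C-440, Merova, 3,532 kg, ¥405,120.40):
Base rate for C-440 is ¥0.50/kg.
The additional-duty order on C-440 targets Bralica, not Merova; it does not apply.
Duty = 3,532 × ¥0.50 = ¥1,766.00.
Total = ¥4,795.08 + ¥0.00 + ¥1,766.00 = ¥6,561.08.

¥6,561.08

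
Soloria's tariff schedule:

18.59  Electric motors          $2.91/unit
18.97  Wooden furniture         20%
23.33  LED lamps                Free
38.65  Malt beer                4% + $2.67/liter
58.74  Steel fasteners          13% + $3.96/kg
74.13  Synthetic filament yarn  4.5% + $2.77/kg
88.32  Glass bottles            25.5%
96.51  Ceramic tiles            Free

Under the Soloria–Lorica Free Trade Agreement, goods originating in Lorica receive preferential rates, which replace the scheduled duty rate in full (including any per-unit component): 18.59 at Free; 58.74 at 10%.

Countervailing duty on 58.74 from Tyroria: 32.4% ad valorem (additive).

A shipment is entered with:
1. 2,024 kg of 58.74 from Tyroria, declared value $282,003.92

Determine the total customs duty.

Line 1 (58.74, Tyroria, 2,024 kg, $282,003.92):
Base rate for 58.74 is 13% + $3.96/kg.
58.74 has an FTA preferential rate, but origin Tyroria is not Lorica; base rate stands.
Additional duty on 58.74 from Tyroria: +32.4%. Applied ad valorem rate: 13% + 32.4% = 45.4%.
Duty = $282,003.92 × 45.4% + 2,024 × $3.96 = $136,044.82.

$136,044.82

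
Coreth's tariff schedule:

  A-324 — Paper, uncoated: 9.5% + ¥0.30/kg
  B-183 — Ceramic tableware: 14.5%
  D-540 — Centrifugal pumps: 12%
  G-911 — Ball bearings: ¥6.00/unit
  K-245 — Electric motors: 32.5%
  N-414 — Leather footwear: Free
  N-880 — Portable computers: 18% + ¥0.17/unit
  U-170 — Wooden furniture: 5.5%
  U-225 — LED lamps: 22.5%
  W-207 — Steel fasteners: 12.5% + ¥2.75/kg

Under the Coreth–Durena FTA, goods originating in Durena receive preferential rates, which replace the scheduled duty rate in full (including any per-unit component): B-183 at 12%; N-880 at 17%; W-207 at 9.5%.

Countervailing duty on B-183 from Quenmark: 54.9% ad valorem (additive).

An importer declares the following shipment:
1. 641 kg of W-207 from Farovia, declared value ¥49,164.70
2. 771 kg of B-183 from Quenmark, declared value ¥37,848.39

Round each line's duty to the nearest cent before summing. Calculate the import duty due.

¥34,175.12

Line 1 (W-207, Farovia, 641 kg, ¥49,164.70):
Base rate for W-207 is 12.5% + ¥2.75/kg.
W-207 has an FTA preferential rate, but origin Farovia is not Durena; base rate stands.
Duty = ¥49,164.70 × 12.5% + 641 × ¥2.75 = ¥7,908.34.
Line 2 (B-183, Quenmark, 771 kg, ¥37,848.39):
Base rate for B-183 is 14.5%.
B-183 has an FTA preferential rate, but origin Quenmark is not Durena; base rate stands.
Additional duty on B-183 from Quenmark: +54.9%. Applied ad valorem rate: 14.5% + 54.9% = 69.4%.
Duty = ¥37,848.39 × 69.4% = ¥26,266.78.
Total = ¥7,908.34 + ¥26,266.78 = ¥34,175.12.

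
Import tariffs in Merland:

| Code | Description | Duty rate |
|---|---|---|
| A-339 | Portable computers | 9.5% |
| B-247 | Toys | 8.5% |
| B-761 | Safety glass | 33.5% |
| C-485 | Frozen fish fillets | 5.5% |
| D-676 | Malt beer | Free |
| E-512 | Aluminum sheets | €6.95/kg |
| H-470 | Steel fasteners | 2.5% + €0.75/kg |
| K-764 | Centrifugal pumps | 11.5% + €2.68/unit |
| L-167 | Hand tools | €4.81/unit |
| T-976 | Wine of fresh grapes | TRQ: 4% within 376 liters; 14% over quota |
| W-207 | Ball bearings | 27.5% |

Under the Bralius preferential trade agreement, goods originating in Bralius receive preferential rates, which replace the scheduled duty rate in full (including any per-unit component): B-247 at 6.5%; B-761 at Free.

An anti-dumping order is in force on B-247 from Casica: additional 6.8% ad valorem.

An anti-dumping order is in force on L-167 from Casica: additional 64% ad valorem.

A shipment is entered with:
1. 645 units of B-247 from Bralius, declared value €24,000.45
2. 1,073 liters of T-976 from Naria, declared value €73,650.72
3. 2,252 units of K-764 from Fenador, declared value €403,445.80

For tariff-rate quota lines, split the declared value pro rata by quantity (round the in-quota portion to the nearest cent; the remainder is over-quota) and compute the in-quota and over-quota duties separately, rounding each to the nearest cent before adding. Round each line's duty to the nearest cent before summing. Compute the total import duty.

Line 1 (B-247, Bralius, 645 units, €24,000.45):
Base rate for B-247 is 8.5%.
Origin Bralius qualifies under the Merland–Bralius agreement and B-247 is covered: preferential rate 6.5% applies instead.
The additional-duty order on B-247 targets Casica, not Bralius; it does not apply.
Duty = €24,000.45 × 6.5% = €1,560.03.
Line 2 (T-976, Naria, 1,073 liters, €73,650.72):
Code T-976 is under a tariff-rate quota (threshold 376 liters). In-quota: 376 liters at 4%; over-quota: 697 liters at 14%.
Pro-rata value split: in-quota = €73,650.72 × 376/1,073 = €25,808.64; over-quota = €73,650.72 − €25,808.64 = €47,842.08.
In-quota duty = €25,808.64 × 4% = €1,032.35. Over-quota duty = €47,842.08 × 14% = €6,697.89.
Line duty = €1,032.35 + €6,697.89 = €7,730.24.
Line 3 (K-764, Fenador, 2,252 units, €403,445.80):
Base rate for K-764 is 11.5% + €2.68/unit.
Duty = €403,445.80 × 11.5% + 2,252 × €2.68 = €52,431.63.
Total = €1,560.03 + €7,730.24 + €52,431.63 = €61,721.90.

€61,721.90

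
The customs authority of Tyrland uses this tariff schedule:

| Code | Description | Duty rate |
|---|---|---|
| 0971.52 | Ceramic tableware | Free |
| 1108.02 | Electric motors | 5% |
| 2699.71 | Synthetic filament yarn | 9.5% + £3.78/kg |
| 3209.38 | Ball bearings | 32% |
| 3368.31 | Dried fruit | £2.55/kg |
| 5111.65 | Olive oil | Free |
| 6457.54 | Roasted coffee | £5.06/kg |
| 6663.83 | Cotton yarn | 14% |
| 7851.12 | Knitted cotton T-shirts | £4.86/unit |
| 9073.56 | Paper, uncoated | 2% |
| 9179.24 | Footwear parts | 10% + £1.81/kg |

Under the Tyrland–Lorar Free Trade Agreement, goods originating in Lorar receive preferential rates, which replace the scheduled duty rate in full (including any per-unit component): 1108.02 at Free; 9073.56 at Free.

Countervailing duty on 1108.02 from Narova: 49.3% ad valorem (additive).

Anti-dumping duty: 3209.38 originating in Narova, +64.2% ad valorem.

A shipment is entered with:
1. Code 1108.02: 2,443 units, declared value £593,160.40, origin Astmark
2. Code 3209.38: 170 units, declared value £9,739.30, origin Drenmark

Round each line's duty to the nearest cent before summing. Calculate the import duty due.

Line 1 (1108.02, Astmark, 2,443 units, £593,160.40):
Base rate for 1108.02 is 5%.
1108.02 has an FTA preferential rate, but origin Astmark is not Lorar; base rate stands.
The additional-duty order on 1108.02 targets Narova, not Astmark; it does not apply.
Duty = £593,160.40 × 5% = £29,658.02.
Line 2 (3209.38, Drenmark, 170 units, £9,739.30):
Base rate for 3209.38 is 32%.
The additional-duty order on 3209.38 targets Narova, not Drenmark; it does not apply.
Duty = £9,739.30 × 32% = £3,116.58.
Total = £29,658.02 + £3,116.58 = £32,774.60.

£32,774.60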